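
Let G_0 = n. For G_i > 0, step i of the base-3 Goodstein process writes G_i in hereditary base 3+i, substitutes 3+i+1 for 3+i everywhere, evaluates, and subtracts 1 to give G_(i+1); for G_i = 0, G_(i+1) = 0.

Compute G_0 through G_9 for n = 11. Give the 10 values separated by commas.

11, 17, 25, 35, 39, 43, 47, 51, 55, 59

(0) 11|_3 = 3^2 + 2 ↦ 4^2 + 2|_4 = 18 ⇒ 17
(1) 17|_4 = 4^2 + 1 ↦ 5^2 + 1|_5 = 26 ⇒ 25
(2) 25|_5 = 5^2 ↦ 6^2|_6 = 36 ⇒ 35
(3) 35|_6 = 5·6 + 5 ↦ 5·7 + 5|_7 = 40 ⇒ 39
(4) 39|_7 = 5·7 + 4 ↦ 5·8 + 4|_8 = 44 ⇒ 43
(5) 43|_8 = 5·8 + 3 ↦ 5·9 + 3|_9 = 48 ⇒ 47
(6) 47|_9 = 5·9 + 2 ↦ 5·10 + 2|_10 = 52 ⇒ 51
(7) 51|_10 = 5·10 + 1 ↦ 5·11 + 1|_11 = 56 ⇒ 55
(8) 55|_11 = 5·11 ↦ 5·12|_12 = 60 ⇒ 59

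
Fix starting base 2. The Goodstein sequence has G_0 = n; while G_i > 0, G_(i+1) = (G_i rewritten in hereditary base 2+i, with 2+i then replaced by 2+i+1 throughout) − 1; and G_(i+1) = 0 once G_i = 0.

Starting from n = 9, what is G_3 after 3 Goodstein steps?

base 2: 9 = 2^(2 + 1) + 1; at 3: 3^(3 + 1) + 1 = 82; next = 81
base 3: 81 = 3^(3 + 1); at 4: 4^(4 + 1) = 1024; next = 1023
base 4: 1023 = 3·4^4 + 3·4^3 + 3·4^2 + 3·4 + 3; at 5: 3·5^5 + 3·5^3 + 3·5^2 + 3·5 + 3 = 9843; next = 9842
base 5: 9842 = 3·5^5 + 3·5^3 + 3·5^2 + 3·5 + 2; at 6: 3·6^6 + 3·6^3 + 3·6^2 + 3·6 + 2 = 140744; next = 140743

9842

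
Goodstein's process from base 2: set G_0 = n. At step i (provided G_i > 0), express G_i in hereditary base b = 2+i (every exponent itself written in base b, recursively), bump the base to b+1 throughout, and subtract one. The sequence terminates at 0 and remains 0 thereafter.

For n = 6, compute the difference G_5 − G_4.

51384

[0] 6 ≡ 2^2 + 2 (base 2). Lift 3: 30. −1: 29.
[1] 29 ≡ 3^3 + 2 (base 3). Lift 4: 258. −1: 257.
[2] 257 ≡ 4^4 + 1 (base 4). Lift 5: 3126. −1: 3125.
[3] 3125 ≡ 5^5 (base 5). Lift 6: 46656. −1: 46655.
[4] 46655 ≡ 5·6^5 + 5·6^4 + 5·6^3 + 5·6^2 + 5·6 + 5 (base 6). Lift 7: 98040. −1: 98039.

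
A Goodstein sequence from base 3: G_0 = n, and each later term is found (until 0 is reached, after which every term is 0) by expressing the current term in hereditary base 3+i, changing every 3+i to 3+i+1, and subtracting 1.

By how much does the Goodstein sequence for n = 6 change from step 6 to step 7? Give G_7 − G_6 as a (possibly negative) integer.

G_0 = 6. HB_3(6) = 2·3. Bump = 8. G_1 = 7.
G_1 = 7. HB_4(7) = 4 + 3. Bump = 8. G_2 = 7.
G_2 = 7. HB_5(7) = 5 + 2. Bump = 8. G_3 = 7.
G_3 = 7. HB_6(7) = 6 + 1. Bump = 8. G_4 = 7.
G_4 = 7. HB_7(7) = 7. Bump = 8. G_5 = 7.
G_5 = 7. HB_8(7) = 7. Bump = 7. G_6 = 6.
G_6 = 6. HB_9(6) = 6. Bump = 6. G_7 = 5.

-1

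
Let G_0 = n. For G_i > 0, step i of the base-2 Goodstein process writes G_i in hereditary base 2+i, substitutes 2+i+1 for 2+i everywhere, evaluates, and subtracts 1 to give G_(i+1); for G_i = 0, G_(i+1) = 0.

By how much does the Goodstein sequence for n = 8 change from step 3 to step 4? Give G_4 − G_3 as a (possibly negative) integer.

[0] 8 ≡ 2^(2 + 1) (base 2). Lift 3: 81. −1: 80.
[1] 80 ≡ 2·3^3 + 2·3^2 + 2·3 + 2 (base 3). Lift 4: 554. −1: 553.
[2] 553 ≡ 2·4^4 + 2·4^2 + 2·4 + 1 (base 4). Lift 5: 6311. −1: 6310.
[3] 6310 ≡ 2·5^5 + 2·5^2 + 2·5 (base 5). Lift 6: 93396. −1: 93395.

87085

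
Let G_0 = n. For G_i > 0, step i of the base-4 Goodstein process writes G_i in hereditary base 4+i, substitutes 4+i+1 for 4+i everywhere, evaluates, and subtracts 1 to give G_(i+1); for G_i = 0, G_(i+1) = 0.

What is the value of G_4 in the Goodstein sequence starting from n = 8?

step 0: 8 = 2·4; sub 5 for 4: 2·5; = 10; G_1 = 10−1 = 9
step 1: 9 = 5 + 4; sub 6 for 5: 6 + 4; = 10; G_2 = 10−1 = 9
step 2: 9 = 6 + 3; sub 7 for 6: 7 + 3; = 10; G_3 = 10−1 = 9
step 3: 9 = 7 + 2; sub 8 for 7: 8 + 2; = 10; G_4 = 10−1 = 9
step 4: 9 = 8 + 1; sub 9 for 8: 9 + 1; = 10; G_5 = 10−1 = 9

9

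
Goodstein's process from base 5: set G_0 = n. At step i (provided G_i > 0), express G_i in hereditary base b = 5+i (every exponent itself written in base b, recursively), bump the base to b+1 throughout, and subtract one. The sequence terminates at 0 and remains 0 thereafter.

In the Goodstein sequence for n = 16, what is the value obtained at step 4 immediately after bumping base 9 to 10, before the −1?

G_0 = 16. HB_5(16) = 3·5 + 1. Bump = 19. G_1 = 18.
G_1 = 18. HB_6(18) = 3·6. Bump = 21. G_2 = 20.
G_2 = 20. HB_7(20) = 2·7 + 6. Bump = 22. G_3 = 21.
G_3 = 21. HB_8(21) = 2·8 + 5. Bump = 23. G_4 = 22.

24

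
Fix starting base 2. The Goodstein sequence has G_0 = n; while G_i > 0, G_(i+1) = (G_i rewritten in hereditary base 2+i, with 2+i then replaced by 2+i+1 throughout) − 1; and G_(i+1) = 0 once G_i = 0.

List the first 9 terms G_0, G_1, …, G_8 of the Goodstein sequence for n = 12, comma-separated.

12, 107, 1065, 15685, 280019, 5764910, 134217867, 3486784574, 100000000211

base 2: 12 = 2^(2 + 1) + 2^2; at 3: 3^(3 + 1) + 3^3 = 108; next = 107
base 3: 107 = 3^(3 + 1) + 2·3^2 + 2·3 + 2; at 4: 4^(4 + 1) + 2·4^2 + 2·4 + 2 = 1066; next = 1065
base 4: 1065 = 4^(4 + 1) + 2·4^2 + 2·4 + 1; at 5: 5^(5 + 1) + 2·5^2 + 2·5 + 1 = 15686; next = 15685
base 5: 15685 = 5^(5 + 1) + 2·5^2 + 2·5; at 6: 6^(6 + 1) + 2·6^2 + 2·6 = 280020; next = 280019
base 6: 280019 = 6^(6 + 1) + 2·6^2 + 6 + 5; at 7: 7^(7 + 1) + 2·7^2 + 7 + 5 = 5764911; next = 5764910
base 7: 5764910 = 7^(7 + 1) + 2·7^2 + 7 + 4; at 8: 8^(8 + 1) + 2·8^2 + 8 + 4 = 134217868; next = 134217867
base 8: 134217867 = 8^(8 + 1) + 2·8^2 + 8 + 3; at 9: 9^(9 + 1) + 2·9^2 + 9 + 3 = 3486784575; next = 3486784574
base 9: 3486784574 = 9^(9 + 1) + 2·9^2 + 9 + 2; at 10: 10^(10 + 1) + 2·10^2 + 10 + 2 = 100000000212; next = 100000000211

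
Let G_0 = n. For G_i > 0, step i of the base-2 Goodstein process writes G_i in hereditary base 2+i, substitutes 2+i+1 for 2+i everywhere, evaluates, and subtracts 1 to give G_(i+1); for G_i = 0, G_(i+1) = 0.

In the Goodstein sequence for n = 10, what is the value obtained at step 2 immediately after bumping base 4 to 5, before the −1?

15626

G_0=10  [base 2] 2^(2 + 1) + 2  →[2↦3]→  3^(3 + 1) + 3 = 84  −1 ⇒ G_1=83
G_1=83  [base 3] 3^(3 + 1) + 2  →[3↦4]→  4^(4 + 1) + 2 = 1026  −1 ⇒ G_2=1025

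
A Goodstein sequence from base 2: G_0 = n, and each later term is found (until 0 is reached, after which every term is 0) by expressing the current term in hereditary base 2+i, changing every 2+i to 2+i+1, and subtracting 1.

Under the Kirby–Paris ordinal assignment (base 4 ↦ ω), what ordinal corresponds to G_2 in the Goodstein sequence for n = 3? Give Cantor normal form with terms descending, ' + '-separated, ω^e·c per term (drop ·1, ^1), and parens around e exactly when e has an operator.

3

G_0 = 3. HB_2(3) = 2 + 1. Bump = 4. G_1 = 3.
G_1 = 3. HB_3(3) = 3. Bump = 4. G_2 = 3.
G_2 = 3. HB_4(3) = 3. Bump = 3. G_3 = 2.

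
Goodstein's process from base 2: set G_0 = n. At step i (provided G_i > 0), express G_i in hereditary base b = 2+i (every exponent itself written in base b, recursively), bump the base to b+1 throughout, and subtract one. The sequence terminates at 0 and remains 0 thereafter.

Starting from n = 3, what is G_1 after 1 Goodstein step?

3

G_0=3  [base 2] 2 + 1  →[2↦3]→  3 + 1 = 4  −1 ⇒ G_1=3
G_1=3  [base 3] 3  →[3↦4]→  4 = 4  −1 ⇒ G_2=3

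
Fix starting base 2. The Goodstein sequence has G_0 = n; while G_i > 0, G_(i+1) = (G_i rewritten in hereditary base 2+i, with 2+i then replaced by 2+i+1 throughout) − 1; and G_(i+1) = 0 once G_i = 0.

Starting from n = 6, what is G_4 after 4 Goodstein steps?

[0] 6 ≡ 2^2 + 2 (base 2). Lift 3: 30. −1: 29.
[1] 29 ≡ 3^3 + 2 (base 3). Lift 4: 258. −1: 257.
[2] 257 ≡ 4^4 + 1 (base 4). Lift 5: 3126. −1: 3125.
[3] 3125 ≡ 5^5 (base 5). Lift 6: 46656. −1: 46655.
[4] 46655 ≡ 5·6^5 + 5·6^4 + 5·6^3 + 5·6^2 + 5·6 + 5 (base 6). Lift 7: 98040. −1: 98039.

46655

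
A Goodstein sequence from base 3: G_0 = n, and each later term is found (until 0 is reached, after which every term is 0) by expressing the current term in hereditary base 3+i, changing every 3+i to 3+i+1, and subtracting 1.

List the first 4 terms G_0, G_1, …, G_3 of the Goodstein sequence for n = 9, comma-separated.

9, 15, 17, 19

base 3: 9 = 3^2; at 4: 4^2 = 16; next = 15
base 4: 15 = 3·4 + 3; at 5: 3·5 + 3 = 18; next = 17
base 5: 17 = 3·5 + 2; at 6: 3·6 + 2 = 20; next = 19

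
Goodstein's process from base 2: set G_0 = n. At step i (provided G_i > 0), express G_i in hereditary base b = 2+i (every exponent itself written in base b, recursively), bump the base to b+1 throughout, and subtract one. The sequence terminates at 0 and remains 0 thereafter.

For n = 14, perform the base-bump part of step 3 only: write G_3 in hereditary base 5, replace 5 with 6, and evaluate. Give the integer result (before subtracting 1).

326592

G_0=14  [base 2] 2^(2 + 1) + 2^2 + 2  →[2↦3]→  3^(3 + 1) + 3^3 + 3 = 111  −1 ⇒ G_1=110
G_1=110  [base 3] 3^(3 + 1) + 3^3 + 2  →[3↦4]→  4^(4 + 1) + 4^4 + 2 = 1282  −1 ⇒ G_2=1281
G_2=1281  [base 4] 4^(4 + 1) + 4^4 + 1  →[4↦5]→  5^(5 + 1) + 5^5 + 1 = 18751  −1 ⇒ G_3=18750
G_3=18750  [base 5] 5^(5 + 1) + 5^5  →[5↦6]→  6^(6 + 1) + 6^6 = 326592  −1 ⇒ G_4=326591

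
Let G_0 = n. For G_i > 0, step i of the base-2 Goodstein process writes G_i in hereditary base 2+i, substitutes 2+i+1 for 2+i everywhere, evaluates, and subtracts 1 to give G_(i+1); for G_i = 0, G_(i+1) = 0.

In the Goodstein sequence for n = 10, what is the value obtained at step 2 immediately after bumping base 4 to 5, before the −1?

base 2: 10 = 2^(2 + 1) + 2; at 3: 3^(3 + 1) + 3 = 84; next = 83
base 3: 83 = 3^(3 + 1) + 2; at 4: 4^(4 + 1) + 2 = 1026; next = 1025

15626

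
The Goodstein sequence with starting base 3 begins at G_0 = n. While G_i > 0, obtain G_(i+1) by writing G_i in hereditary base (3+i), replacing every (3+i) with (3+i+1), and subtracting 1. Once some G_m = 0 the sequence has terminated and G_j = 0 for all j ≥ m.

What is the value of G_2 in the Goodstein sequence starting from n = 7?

G_0=7  [base 3] 2·3 + 1  →[3↦4]→  2·4 + 1 = 9  −1 ⇒ G_1=8
G_1=8  [base 4] 2·4  →[4↦5]→  2·5 = 10  −1 ⇒ G_2=9
G_2=9  [base 5] 5 + 4  →[5↦6]→  6 + 4 = 10  −1 ⇒ G_3=9

9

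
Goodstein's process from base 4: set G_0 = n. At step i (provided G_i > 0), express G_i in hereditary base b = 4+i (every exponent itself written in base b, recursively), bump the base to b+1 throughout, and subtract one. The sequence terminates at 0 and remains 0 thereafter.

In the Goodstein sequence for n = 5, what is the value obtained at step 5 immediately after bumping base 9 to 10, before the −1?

2

i=0: 5 = 4 + 1 (b=4); 4→5: 5 + 1 = 6; 6−1 = 5
i=1: 5 = 5 (b=5); 5→6: 6 = 6; 6−1 = 5
i=2: 5 = 5 (b=6); 6→7: 5 = 5; 5−1 = 4
i=3: 4 = 4 (b=7); 7→8: 4 = 4; 4−1 = 3
i=4: 3 = 3 (b=8); 8→9: 3 = 3; 3−1 = 2
i=5: 2 = 2 (b=9); 9→10: 2 = 2; 2−1 = 1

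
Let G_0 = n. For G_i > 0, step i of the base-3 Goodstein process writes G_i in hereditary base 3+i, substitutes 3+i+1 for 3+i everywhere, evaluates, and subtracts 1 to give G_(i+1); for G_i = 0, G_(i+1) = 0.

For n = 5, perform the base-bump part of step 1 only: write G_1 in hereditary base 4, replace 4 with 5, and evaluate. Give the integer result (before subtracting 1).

5 —HB3→ 3 + 2 —bump→ 4 + 2 = 6 —(−1)→ 5
5 —HB4→ 4 + 1 —bump→ 5 + 1 = 6 —(−1)→ 5

6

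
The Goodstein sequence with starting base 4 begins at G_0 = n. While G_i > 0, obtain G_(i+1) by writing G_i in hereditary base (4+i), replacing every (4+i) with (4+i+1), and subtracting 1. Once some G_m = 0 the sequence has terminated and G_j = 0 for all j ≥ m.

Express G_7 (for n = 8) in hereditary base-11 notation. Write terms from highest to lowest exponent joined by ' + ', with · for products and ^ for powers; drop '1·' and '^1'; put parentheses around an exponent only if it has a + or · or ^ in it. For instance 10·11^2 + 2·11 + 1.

8

8 —HB4→ 2·4 —bump→ 2·5 = 10 —(−1)→ 9
9 —HB5→ 5 + 4 —bump→ 6 + 4 = 10 —(−1)→ 9
9 —HB6→ 6 + 3 —bump→ 7 + 3 = 10 —(−1)→ 9
9 —HB7→ 7 + 2 —bump→ 8 + 2 = 10 —(−1)→ 9
9 —HB8→ 8 + 1 —bump→ 9 + 1 = 10 —(−1)→ 9
9 —HB9→ 9 —bump→ 10 = 10 —(−1)→ 9
9 —HB10→ 9 —bump→ 9 = 9 —(−1)→ 8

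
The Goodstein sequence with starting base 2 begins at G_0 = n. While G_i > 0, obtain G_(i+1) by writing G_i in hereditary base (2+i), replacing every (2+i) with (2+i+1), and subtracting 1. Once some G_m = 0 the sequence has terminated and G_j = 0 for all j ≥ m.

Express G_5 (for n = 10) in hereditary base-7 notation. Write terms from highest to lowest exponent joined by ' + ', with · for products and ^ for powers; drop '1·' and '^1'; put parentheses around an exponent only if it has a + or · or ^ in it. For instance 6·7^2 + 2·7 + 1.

base 2: 10 = 2^(2 + 1) + 2; at 3: 3^(3 + 1) + 3 = 84; next = 83
base 3: 83 = 3^(3 + 1) + 2; at 4: 4^(4 + 1) + 2 = 1026; next = 1025
base 4: 1025 = 4^(4 + 1) + 1; at 5: 5^(5 + 1) + 1 = 15626; next = 15625
base 5: 15625 = 5^(5 + 1); at 6: 6^(6 + 1) = 279936; next = 279935
base 6: 279935 = 5·6^6 + 5·6^5 + 5·6^4 + 5·6^3 + 5·6^2 + 5·6 + 5; at 7: 5·7^7 + 5·7^5 + 5·7^4 + 5·7^3 + 5·7^2 + 5·7 + 5 = 4215755; next = 4215754
base 7: 4215754 = 5·7^7 + 5·7^5 + 5·7^4 + 5·7^3 + 5·7^2 + 5·7 + 4; at 8: 5·8^8 + 5·8^5 + 5·8^4 + 5·8^3 + 5·8^2 + 5·8 + 4 = 84073324; next = 84073323

5·7^7 + 5·7^5 + 5·7^4 + 5·7^3 + 5·7^2 + 5·7 + 4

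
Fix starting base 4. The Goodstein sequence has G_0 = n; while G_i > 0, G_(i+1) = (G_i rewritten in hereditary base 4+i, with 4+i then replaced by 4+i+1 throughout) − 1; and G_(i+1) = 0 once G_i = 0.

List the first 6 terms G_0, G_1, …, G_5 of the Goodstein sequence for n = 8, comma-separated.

8, 9, 9, 9, 9, 9

step 0: 8 = 2·4; sub 5 for 4: 2·5; = 10; G_1 = 10−1 = 9
step 1: 9 = 5 + 4; sub 6 for 5: 6 + 4; = 10; G_2 = 10−1 = 9
step 2: 9 = 6 + 3; sub 7 for 6: 7 + 3; = 10; G_3 = 10−1 = 9
step 3: 9 = 7 + 2; sub 8 for 7: 8 + 2; = 10; G_4 = 10−1 = 9
step 4: 9 = 8 + 1; sub 9 for 8: 9 + 1; = 10; G_5 = 10−1 = 9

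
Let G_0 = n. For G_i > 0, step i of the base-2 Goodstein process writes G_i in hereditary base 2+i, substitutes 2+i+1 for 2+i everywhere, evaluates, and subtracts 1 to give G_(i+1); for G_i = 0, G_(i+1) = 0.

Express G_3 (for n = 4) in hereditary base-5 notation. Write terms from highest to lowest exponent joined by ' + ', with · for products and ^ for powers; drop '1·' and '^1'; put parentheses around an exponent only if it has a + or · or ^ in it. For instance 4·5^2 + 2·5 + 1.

2·5^2 + 2·5

(0) 4|_2 = 2^2 ↦ 3^3|_3 = 27 ⇒ 26
(1) 26|_3 = 2·3^2 + 2·3 + 2 ↦ 2·4^2 + 2·4 + 2|_4 = 42 ⇒ 41
(2) 41|_4 = 2·4^2 + 2·4 + 1 ↦ 2·5^2 + 2·5 + 1|_5 = 61 ⇒ 60
(3) 60|_5 = 2·5^2 + 2·5 ↦ 2·6^2 + 2·6|_6 = 84 ⇒ 83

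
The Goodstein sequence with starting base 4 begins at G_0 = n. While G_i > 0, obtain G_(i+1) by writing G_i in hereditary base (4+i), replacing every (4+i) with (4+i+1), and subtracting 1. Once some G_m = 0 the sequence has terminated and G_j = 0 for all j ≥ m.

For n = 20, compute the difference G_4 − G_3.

14

step 0: 20 = 4^2 + 4; sub 5 for 4: 5^2 + 5; = 30; G_1 = 30−1 = 29
step 1: 29 = 5^2 + 4; sub 6 for 5: 6^2 + 4; = 40; G_2 = 40−1 = 39
step 2: 39 = 6^2 + 3; sub 7 for 6: 7^2 + 3; = 52; G_3 = 52−1 = 51
step 3: 51 = 7^2 + 2; sub 8 for 7: 8^2 + 2; = 66; G_4 = 66−1 = 65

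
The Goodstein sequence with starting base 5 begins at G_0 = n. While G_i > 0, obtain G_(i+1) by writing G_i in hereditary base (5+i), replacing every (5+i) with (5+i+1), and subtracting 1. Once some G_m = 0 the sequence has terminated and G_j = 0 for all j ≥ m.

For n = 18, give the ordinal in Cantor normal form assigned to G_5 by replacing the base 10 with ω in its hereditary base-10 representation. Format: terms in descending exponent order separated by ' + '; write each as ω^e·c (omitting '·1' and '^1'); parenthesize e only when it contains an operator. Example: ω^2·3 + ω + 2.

step 0: 18 = 3·5 + 3; sub 6 for 5: 3·6 + 3; = 21; G_1 = 21−1 = 20
step 1: 20 = 3·6 + 2; sub 7 for 6: 3·7 + 2; = 23; G_2 = 23−1 = 22
step 2: 22 = 3·7 + 1; sub 8 for 7: 3·8 + 1; = 25; G_3 = 25−1 = 24
step 3: 24 = 3·8; sub 9 for 8: 3·9; = 27; G_4 = 27−1 = 26
step 4: 26 = 2·9 + 8; sub 10 for 9: 2·10 + 8; = 28; G_5 = 28−1 = 27

ω·2 + 7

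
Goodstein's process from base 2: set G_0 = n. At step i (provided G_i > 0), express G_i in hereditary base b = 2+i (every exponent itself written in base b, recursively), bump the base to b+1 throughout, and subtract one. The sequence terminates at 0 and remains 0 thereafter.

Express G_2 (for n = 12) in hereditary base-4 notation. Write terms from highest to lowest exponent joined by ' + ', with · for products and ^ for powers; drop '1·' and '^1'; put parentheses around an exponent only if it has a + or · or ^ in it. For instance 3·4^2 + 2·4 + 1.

4^(4 + 1) + 2·4^2 + 2·4 + 1

base 2: 12 = 2^(2 + 1) + 2^2; at 3: 3^(3 + 1) + 3^3 = 108; next = 107
base 3: 107 = 3^(3 + 1) + 2·3^2 + 2·3 + 2; at 4: 4^(4 + 1) + 2·4^2 + 2·4 + 2 = 1066; next = 1065
base 4: 1065 = 4^(4 + 1) + 2·4^2 + 2·4 + 1; at 5: 5^(5 + 1) + 2·5^2 + 2·5 + 1 = 15686; next = 15685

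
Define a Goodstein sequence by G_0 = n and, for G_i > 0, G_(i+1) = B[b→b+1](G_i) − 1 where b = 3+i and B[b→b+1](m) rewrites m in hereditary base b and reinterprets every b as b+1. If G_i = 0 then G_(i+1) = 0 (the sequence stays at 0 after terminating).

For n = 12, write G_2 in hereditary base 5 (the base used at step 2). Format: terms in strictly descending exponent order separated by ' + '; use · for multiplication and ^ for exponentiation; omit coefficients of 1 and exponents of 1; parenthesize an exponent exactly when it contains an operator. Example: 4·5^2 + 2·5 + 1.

5^2 + 2

[0] 12 ≡ 3^2 + 3 (base 3). Lift 4: 20. −1: 19.
[1] 19 ≡ 4^2 + 3 (base 4). Lift 5: 28. −1: 27.
[2] 27 ≡ 5^2 + 2 (base 5). Lift 6: 38. −1: 37.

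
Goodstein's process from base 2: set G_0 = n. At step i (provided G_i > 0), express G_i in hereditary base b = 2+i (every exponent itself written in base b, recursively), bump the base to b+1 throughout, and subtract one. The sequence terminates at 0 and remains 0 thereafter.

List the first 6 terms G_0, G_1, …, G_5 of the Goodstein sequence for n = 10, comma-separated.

step 0: 10 = 2^(2 + 1) + 2; sub 3 for 2: 3^(3 + 1) + 3; = 84; G_1 = 84−1 = 83
step 1: 83 = 3^(3 + 1) + 2; sub 4 for 3: 4^(4 + 1) + 2; = 1026; G_2 = 1026−1 = 1025
step 2: 1025 = 4^(4 + 1) + 1; sub 5 for 4: 5^(5 + 1) + 1; = 15626; G_3 = 15626−1 = 15625
step 3: 15625 = 5^(5 + 1); sub 6 for 5: 6^(6 + 1); = 279936; G_4 = 279936−1 = 279935
step 4: 279935 = 5·6^6 + 5·6^5 + 5·6^4 + 5·6^3 + 5·6^2 + 5·6 + 5; sub 7 for 6: 5·7^7 + 5·7^5 + 5·7^4 + 5·7^3 + 5·7^2 + 5·7 + 5; = 4215755; G_5 = 4215755−1 = 4215754

10, 83, 1025, 15625, 279935, 4215754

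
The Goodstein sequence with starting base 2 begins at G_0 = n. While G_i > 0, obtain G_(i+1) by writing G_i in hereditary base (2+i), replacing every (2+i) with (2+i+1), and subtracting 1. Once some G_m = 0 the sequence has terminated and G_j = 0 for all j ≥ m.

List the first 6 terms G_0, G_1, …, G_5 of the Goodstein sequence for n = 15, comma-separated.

step 0: 15 = 2^(2 + 1) + 2^2 + 2 + 1; sub 3 for 2: 3^(3 + 1) + 3^3 + 3 + 1; = 112; G_1 = 112−1 = 111
step 1: 111 = 3^(3 + 1) + 3^3 + 3; sub 4 for 3: 4^(4 + 1) + 4^4 + 4; = 1284; G_2 = 1284−1 = 1283
step 2: 1283 = 4^(4 + 1) + 4^4 + 3; sub 5 for 4: 5^(5 + 1) + 5^5 + 3; = 18753; G_3 = 18753−1 = 18752
step 3: 18752 = 5^(5 + 1) + 5^5 + 2; sub 6 for 5: 6^(6 + 1) + 6^6 + 2; = 326594; G_4 = 326594−1 = 326593
step 4: 326593 = 6^(6 + 1) + 6^6 + 1; sub 7 for 6: 7^(7 + 1) + 7^7 + 1; = 6588345; G_5 = 6588345−1 = 6588344

15, 111, 1283, 18752, 326593, 6588344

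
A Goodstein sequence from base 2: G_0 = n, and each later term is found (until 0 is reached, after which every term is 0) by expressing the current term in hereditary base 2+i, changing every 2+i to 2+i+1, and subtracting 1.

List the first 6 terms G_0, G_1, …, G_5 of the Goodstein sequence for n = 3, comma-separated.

3 —HB2→ 2 + 1 —bump→ 3 + 1 = 4 —(−1)→ 3
3 —HB3→ 3 —bump→ 4 = 4 —(−1)→ 3
3 —HB4→ 3 —bump→ 3 = 3 —(−1)→ 2
2 —HB5→ 2 —bump→ 2 = 2 —(−1)→ 1
1 —HB6→ 1 —bump→ 1 = 1 —(−1)→ 0

3, 3, 3, 2, 1, 0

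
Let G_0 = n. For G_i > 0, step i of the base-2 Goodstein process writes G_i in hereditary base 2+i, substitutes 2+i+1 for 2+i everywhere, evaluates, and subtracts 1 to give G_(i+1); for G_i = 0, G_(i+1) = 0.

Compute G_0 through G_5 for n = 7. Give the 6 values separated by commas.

G_0 = 7. HB_2(7) = 2^2 + 2 + 1. Bump = 31. G_1 = 30.
G_1 = 30. HB_3(30) = 3^3 + 3. Bump = 260. G_2 = 259.
G_2 = 259. HB_4(259) = 4^4 + 3. Bump = 3128. G_3 = 3127.
G_3 = 3127. HB_5(3127) = 5^5 + 2. Bump = 46658. G_4 = 46657.
G_4 = 46657. HB_6(46657) = 6^6 + 1. Bump = 823544. G_5 = 823543.

7, 30, 259, 3127, 46657, 823543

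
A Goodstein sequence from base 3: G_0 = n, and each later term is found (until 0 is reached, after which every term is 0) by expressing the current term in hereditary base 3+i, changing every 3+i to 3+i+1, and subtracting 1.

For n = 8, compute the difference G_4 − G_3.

i=0: 8 = 2·3 + 2 (b=3); 3→4: 2·4 + 2 = 10; 10−1 = 9
i=1: 9 = 2·4 + 1 (b=4); 4→5: 2·5 + 1 = 11; 11−1 = 10
i=2: 10 = 2·5 (b=5); 5→6: 2·6 = 12; 12−1 = 11
i=3: 11 = 6 + 5 (b=6); 6→7: 7 + 5 = 12; 12−1 = 11

0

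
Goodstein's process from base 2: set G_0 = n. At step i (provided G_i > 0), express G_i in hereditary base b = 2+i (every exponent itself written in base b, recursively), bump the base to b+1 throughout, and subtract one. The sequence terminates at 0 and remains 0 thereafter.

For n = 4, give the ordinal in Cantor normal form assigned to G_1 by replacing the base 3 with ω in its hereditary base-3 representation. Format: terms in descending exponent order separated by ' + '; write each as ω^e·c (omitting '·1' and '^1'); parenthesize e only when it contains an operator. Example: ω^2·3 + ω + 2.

ω^2·2 + ω·2 + 2

(0) 4|_2 = 2^2 ↦ 3^3|_3 = 27 ⇒ 26
(1) 26|_3 = 2·3^2 + 2·3 + 2 ↦ 2·4^2 + 2·4 + 2|_4 = 42 ⇒ 41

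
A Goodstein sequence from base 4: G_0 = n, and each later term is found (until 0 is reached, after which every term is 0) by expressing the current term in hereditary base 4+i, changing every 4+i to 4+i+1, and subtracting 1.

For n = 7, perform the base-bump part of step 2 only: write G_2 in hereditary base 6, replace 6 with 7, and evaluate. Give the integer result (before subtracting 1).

8

base 4: 7 = 4 + 3; at 5: 5 + 3 = 8; next = 7
base 5: 7 = 5 + 2; at 6: 6 + 2 = 8; next = 7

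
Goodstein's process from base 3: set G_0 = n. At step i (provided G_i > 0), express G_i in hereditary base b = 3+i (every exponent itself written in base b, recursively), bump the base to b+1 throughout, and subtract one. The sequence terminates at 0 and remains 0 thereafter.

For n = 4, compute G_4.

2

G_0=4  [base 3] 3 + 1  →[3↦4]→  4 + 1 = 5  −1 ⇒ G_1=4
G_1=4  [base 4] 4  →[4↦5]→  5 = 5  −1 ⇒ G_2=4
G_2=4  [base 5] 4  →[5↦6]→  4 = 4  −1 ⇒ G_3=3
G_3=3  [base 6] 3  →[6↦7]→  3 = 3  −1 ⇒ G_4=2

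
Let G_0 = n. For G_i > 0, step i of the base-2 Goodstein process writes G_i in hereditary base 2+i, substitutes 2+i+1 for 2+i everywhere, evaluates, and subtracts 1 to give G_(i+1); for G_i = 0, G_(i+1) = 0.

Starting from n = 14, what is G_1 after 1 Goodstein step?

[0] 14 ≡ 2^(2 + 1) + 2^2 + 2 (base 2). Lift 3: 111. −1: 110.
[1] 110 ≡ 3^(3 + 1) + 3^3 + 2 (base 3). Lift 4: 1282. −1: 1281.

110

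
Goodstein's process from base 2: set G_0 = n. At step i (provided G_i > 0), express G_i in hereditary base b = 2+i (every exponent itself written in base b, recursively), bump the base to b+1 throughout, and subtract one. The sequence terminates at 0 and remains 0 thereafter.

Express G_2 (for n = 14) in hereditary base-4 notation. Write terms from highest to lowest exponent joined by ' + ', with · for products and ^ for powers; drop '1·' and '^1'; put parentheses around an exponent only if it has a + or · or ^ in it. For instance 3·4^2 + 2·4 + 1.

G_0=14  [base 2] 2^(2 + 1) + 2^2 + 2  →[2↦3]→  3^(3 + 1) + 3^3 + 3 = 111  −1 ⇒ G_1=110
G_1=110  [base 3] 3^(3 + 1) + 3^3 + 2  →[3↦4]→  4^(4 + 1) + 4^4 + 2 = 1282  −1 ⇒ G_2=1281

4^(4 + 1) + 4^4 + 1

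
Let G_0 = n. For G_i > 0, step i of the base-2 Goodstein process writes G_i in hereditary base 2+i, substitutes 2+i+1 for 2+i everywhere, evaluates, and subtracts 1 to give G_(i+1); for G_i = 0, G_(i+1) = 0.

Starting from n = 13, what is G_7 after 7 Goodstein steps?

(0) 13|_2 = 2^(2 + 1) + 2^2 + 1 ↦ 3^(3 + 1) + 3^3 + 1|_3 = 109 ⇒ 108
(1) 108|_3 = 3^(3 + 1) + 3^3 ↦ 4^(4 + 1) + 4^4|_4 = 1280 ⇒ 1279
(2) 1279|_4 = 4^(4 + 1) + 3·4^3 + 3·4^2 + 3·4 + 3 ↦ 5^(5 + 1) + 3·5^3 + 3·5^2 + 3·5 + 3|_5 = 16093 ⇒ 16092
(3) 16092|_5 = 5^(5 + 1) + 3·5^3 + 3·5^2 + 3·5 + 2 ↦ 6^(6 + 1) + 3·6^3 + 3·6^2 + 3·6 + 2|_6 = 280712 ⇒ 280711
(4) 280711|_6 = 6^(6 + 1) + 3·6^3 + 3·6^2 + 3·6 + 1 ↦ 7^(7 + 1) + 3·7^3 + 3·7^2 + 3·7 + 1|_7 = 5765999 ⇒ 5765998
(5) 5765998|_7 = 7^(7 + 1) + 3·7^3 + 3·7^2 + 3·7 ↦ 8^(8 + 1) + 3·8^3 + 3·8^2 + 3·8|_8 = 134219480 ⇒ 134219479
(6) 134219479|_8 = 8^(8 + 1) + 3·8^3 + 3·8^2 + 2·8 + 7 ↦ 9^(9 + 1) + 3·9^3 + 3·9^2 + 2·9 + 7|_9 = 3486786856 ⇒ 3486786855
(7) 3486786855|_9 = 9^(9 + 1) + 3·9^3 + 3·9^2 + 2·9 + 6 ↦ 10^(10 + 1) + 3·10^3 + 3·10^2 + 2·10 + 6|_10 = 100000003326 ⇒ 100000003325

3486786855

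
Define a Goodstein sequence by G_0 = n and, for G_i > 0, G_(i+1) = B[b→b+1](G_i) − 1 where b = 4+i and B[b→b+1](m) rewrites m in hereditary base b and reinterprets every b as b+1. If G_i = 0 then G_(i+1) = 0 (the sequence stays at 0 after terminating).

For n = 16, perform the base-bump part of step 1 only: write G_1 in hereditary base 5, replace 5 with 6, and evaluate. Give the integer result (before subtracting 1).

28

base 4: 16 = 4^2; at 5: 5^2 = 25; next = 24
base 5: 24 = 4·5 + 4; at 6: 4·6 + 4 = 28; next = 27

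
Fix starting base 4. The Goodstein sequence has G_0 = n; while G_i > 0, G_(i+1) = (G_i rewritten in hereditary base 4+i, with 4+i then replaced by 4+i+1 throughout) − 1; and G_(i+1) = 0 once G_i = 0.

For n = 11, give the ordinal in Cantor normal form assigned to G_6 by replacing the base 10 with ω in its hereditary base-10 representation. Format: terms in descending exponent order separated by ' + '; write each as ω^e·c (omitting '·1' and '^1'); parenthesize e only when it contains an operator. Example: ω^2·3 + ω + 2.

ω + 5

i=0: 11 = 2·4 + 3 (b=4); 4→5: 2·5 + 3 = 13; 13−1 = 12
i=1: 12 = 2·5 + 2 (b=5); 5→6: 2·6 + 2 = 14; 14−1 = 13
i=2: 13 = 2·6 + 1 (b=6); 6→7: 2·7 + 1 = 15; 15−1 = 14
i=3: 14 = 2·7 (b=7); 7→8: 2·8 = 16; 16−1 = 15
i=4: 15 = 8 + 7 (b=8); 8→9: 9 + 7 = 16; 16−1 = 15
i=5: 15 = 9 + 6 (b=9); 9→10: 10 + 6 = 16; 16−1 = 15
i=6: 15 = 10 + 5 (b=10); 10→11: 11 + 5 = 16; 16−1 = 15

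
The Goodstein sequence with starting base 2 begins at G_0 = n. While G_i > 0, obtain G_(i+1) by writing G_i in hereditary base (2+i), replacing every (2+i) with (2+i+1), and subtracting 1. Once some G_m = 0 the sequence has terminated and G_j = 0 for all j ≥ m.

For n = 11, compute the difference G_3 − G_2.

14600

G_0=11  [base 2] 2^(2 + 1) + 2 + 1  →[2↦3]→  3^(3 + 1) + 3 + 1 = 85  −1 ⇒ G_1=84
G_1=84  [base 3] 3^(3 + 1) + 3  →[3↦4]→  4^(4 + 1) + 4 = 1028  −1 ⇒ G_2=1027
G_2=1027  [base 4] 4^(4 + 1) + 3  →[4↦5]→  5^(5 + 1) + 3 = 15628  −1 ⇒ G_3=15627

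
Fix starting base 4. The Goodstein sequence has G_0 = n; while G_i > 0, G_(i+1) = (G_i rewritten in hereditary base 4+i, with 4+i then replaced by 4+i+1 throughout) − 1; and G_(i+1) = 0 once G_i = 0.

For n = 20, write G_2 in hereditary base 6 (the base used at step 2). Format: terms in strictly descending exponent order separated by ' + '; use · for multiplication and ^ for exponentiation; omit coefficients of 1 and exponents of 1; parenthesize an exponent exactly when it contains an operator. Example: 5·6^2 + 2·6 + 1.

6^2 + 3

20 —HB4→ 4^2 + 4 —bump→ 5^2 + 5 = 30 —(−1)→ 29
29 —HB5→ 5^2 + 4 —bump→ 6^2 + 4 = 40 —(−1)→ 39
39 —HB6→ 6^2 + 3 —bump→ 7^2 + 3 = 52 —(−1)→ 51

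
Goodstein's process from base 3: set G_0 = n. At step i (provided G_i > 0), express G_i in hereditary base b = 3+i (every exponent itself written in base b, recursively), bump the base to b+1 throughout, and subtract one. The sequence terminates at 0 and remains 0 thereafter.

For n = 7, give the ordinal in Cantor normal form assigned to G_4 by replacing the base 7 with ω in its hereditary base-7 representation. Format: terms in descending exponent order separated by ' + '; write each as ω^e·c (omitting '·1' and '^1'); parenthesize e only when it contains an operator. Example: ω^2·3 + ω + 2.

7 —HB3→ 2·3 + 1 —bump→ 2·4 + 1 = 9 —(−1)→ 8
8 —HB4→ 2·4 —bump→ 2·5 = 10 —(−1)→ 9
9 —HB5→ 5 + 4 —bump→ 6 + 4 = 10 —(−1)→ 9
9 —HB6→ 6 + 3 —bump→ 7 + 3 = 10 —(−1)→ 9
9 —HB7→ 7 + 2 —bump→ 8 + 2 = 10 —(−1)→ 9

ω + 2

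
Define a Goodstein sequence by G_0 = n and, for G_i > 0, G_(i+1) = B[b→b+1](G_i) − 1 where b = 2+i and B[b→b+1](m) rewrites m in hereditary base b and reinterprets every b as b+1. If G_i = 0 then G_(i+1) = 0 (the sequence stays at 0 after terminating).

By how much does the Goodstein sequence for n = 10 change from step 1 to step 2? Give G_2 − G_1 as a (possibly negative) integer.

10 —HB2→ 2^(2 + 1) + 2 —bump→ 3^(3 + 1) + 3 = 84 —(−1)→ 83
83 —HB3→ 3^(3 + 1) + 2 —bump→ 4^(4 + 1) + 2 = 1026 —(−1)→ 1025

942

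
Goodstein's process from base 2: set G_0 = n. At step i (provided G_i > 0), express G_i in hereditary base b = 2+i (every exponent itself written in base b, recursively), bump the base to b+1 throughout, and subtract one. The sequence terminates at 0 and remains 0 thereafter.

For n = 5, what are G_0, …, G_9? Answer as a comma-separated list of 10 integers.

5, 27, 255, 467, 775, 1197, 1751, 2454, 3325, 4382

step 0: 5 = 2^2 + 1; sub 3 for 2: 3^3 + 1; = 28; G_1 = 28−1 = 27
step 1: 27 = 3^3; sub 4 for 3: 4^4; = 256; G_2 = 256−1 = 255
step 2: 255 = 3·4^3 + 3·4^2 + 3·4 + 3; sub 5 for 4: 3·5^3 + 3·5^2 + 3·5 + 3; = 468; G_3 = 468−1 = 467
step 3: 467 = 3·5^3 + 3·5^2 + 3·5 + 2; sub 6 for 5: 3·6^3 + 3·6^2 + 3·6 + 2; = 776; G_4 = 776−1 = 775
step 4: 775 = 3·6^3 + 3·6^2 + 3·6 + 1; sub 7 for 6: 3·7^3 + 3·7^2 + 3·7 + 1; = 1198; G_5 = 1198−1 = 1197
step 5: 1197 = 3·7^3 + 3·7^2 + 3·7; sub 8 for 7: 3·8^3 + 3·8^2 + 3·8; = 1752; G_6 = 1752−1 = 1751
step 6: 1751 = 3·8^3 + 3·8^2 + 2·8 + 7; sub 9 for 8: 3·9^3 + 3·9^2 + 2·9 + 7; = 2455; G_7 = 2455−1 = 2454
step 7: 2454 = 3·9^3 + 3·9^2 + 2·9 + 6; sub 10 for 9: 3·10^3 + 3·10^2 + 2·10 + 6; = 3326; G_8 = 3326−1 = 3325
step 8: 3325 = 3·10^3 + 3·10^2 + 2·10 + 5; sub 11 for 10: 3·11^3 + 3·11^2 + 2·11 + 5; = 4383; G_9 = 4383−1 = 4382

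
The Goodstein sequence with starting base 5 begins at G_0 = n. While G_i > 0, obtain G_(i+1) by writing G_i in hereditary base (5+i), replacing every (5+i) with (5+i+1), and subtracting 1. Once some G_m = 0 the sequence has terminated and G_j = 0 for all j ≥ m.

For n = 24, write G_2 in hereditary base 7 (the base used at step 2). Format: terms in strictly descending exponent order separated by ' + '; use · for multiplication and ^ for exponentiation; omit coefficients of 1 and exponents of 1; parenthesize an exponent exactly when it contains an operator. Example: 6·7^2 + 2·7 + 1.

(0) 24|_5 = 4·5 + 4 ↦ 4·6 + 4|_6 = 28 ⇒ 27
(1) 27|_6 = 4·6 + 3 ↦ 4·7 + 3|_7 = 31 ⇒ 30

4·7 + 2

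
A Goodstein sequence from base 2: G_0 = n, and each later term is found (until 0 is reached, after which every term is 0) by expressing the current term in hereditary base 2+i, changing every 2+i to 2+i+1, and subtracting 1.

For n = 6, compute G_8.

(0) 6|_2 = 2^2 + 2 ↦ 3^3 + 3|_3 = 30 ⇒ 29
(1) 29|_3 = 3^3 + 2 ↦ 4^4 + 2|_4 = 258 ⇒ 257
(2) 257|_4 = 4^4 + 1 ↦ 5^5 + 1|_5 = 3126 ⇒ 3125
(3) 3125|_5 = 5^5 ↦ 6^6|_6 = 46656 ⇒ 46655
(4) 46655|_6 = 5·6^5 + 5·6^4 + 5·6^3 + 5·6^2 + 5·6 + 5 ↦ 5·7^5 + 5·7^4 + 5·7^3 + 5·7^2 + 5·7 + 5|_7 = 98040 ⇒ 98039
(5) 98039|_7 = 5·7^5 + 5·7^4 + 5·7^3 + 5·7^2 + 5·7 + 4 ↦ 5·8^5 + 5·8^4 + 5·8^3 + 5·8^2 + 5·8 + 4|_8 = 187244 ⇒ 187243
(6) 187243|_8 = 5·8^5 + 5·8^4 + 5·8^3 + 5·8^2 + 5·8 + 3 ↦ 5·9^5 + 5·9^4 + 5·9^3 + 5·9^2 + 5·9 + 3|_9 = 332148 ⇒ 332147
(7) 332147|_9 = 5·9^5 + 5·9^4 + 5·9^3 + 5·9^2 + 5·9 + 2 ↦ 5·10^5 + 5·10^4 + 5·10^3 + 5·10^2 + 5·10 + 2|_10 = 555552 ⇒ 555551

555551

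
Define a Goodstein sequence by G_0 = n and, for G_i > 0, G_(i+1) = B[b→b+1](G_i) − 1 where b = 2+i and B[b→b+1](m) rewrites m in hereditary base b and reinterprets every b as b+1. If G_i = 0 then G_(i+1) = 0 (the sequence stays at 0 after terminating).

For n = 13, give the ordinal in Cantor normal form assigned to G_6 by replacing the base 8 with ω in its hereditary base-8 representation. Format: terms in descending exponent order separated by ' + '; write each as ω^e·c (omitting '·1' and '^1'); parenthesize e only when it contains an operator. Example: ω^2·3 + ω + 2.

(0) 13|_2 = 2^(2 + 1) + 2^2 + 1 ↦ 3^(3 + 1) + 3^3 + 1|_3 = 109 ⇒ 108
(1) 108|_3 = 3^(3 + 1) + 3^3 ↦ 4^(4 + 1) + 4^4|_4 = 1280 ⇒ 1279
(2) 1279|_4 = 4^(4 + 1) + 3·4^3 + 3·4^2 + 3·4 + 3 ↦ 5^(5 + 1) + 3·5^3 + 3·5^2 + 3·5 + 3|_5 = 16093 ⇒ 16092
(3) 16092|_5 = 5^(5 + 1) + 3·5^3 + 3·5^2 + 3·5 + 2 ↦ 6^(6 + 1) + 3·6^3 + 3·6^2 + 3·6 + 2|_6 = 280712 ⇒ 280711
(4) 280711|_6 = 6^(6 + 1) + 3·6^3 + 3·6^2 + 3·6 + 1 ↦ 7^(7 + 1) + 3·7^3 + 3·7^2 + 3·7 + 1|_7 = 5765999 ⇒ 5765998
(5) 5765998|_7 = 7^(7 + 1) + 3·7^3 + 3·7^2 + 3·7 ↦ 8^(8 + 1) + 3·8^3 + 3·8^2 + 3·8|_8 = 134219480 ⇒ 134219479
(6) 134219479|_8 = 8^(8 + 1) + 3·8^3 + 3·8^2 + 2·8 + 7 ↦ 9^(9 + 1) + 3·9^3 + 3·9^2 + 2·9 + 7|_9 = 3486786856 ⇒ 3486786855

ω^(ω + 1) + ω^3·3 + ω^2·3 + ω·2 + 7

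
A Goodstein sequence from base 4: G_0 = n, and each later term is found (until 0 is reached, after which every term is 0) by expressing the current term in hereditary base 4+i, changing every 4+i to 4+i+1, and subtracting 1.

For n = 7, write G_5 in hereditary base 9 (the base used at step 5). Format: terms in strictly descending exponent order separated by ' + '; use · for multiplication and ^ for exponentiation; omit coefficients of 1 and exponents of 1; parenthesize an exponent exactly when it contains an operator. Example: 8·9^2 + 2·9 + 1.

6

G_0 = 7. HB_4(7) = 4 + 3. Bump = 8. G_1 = 7.
G_1 = 7. HB_5(7) = 5 + 2. Bump = 8. G_2 = 7.
G_2 = 7. HB_6(7) = 6 + 1. Bump = 8. G_3 = 7.
G_3 = 7. HB_7(7) = 7. Bump = 8. G_4 = 7.
G_4 = 7. HB_8(7) = 7. Bump = 7. G_5 = 6.
G_5 = 6. HB_9(6) = 6. Bump = 6. G_6 = 5.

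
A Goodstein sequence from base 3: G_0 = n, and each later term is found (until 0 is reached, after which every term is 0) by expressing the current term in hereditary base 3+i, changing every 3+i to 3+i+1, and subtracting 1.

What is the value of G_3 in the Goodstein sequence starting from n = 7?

9

G_0 = 7. HB_3(7) = 2·3 + 1. Bump = 9. G_1 = 8.
G_1 = 8. HB_4(8) = 2·4. Bump = 10. G_2 = 9.
G_2 = 9. HB_5(9) = 5 + 4. Bump = 10. G_3 = 9.
G_3 = 9. HB_6(9) = 6 + 3. Bump = 10. G_4 = 9.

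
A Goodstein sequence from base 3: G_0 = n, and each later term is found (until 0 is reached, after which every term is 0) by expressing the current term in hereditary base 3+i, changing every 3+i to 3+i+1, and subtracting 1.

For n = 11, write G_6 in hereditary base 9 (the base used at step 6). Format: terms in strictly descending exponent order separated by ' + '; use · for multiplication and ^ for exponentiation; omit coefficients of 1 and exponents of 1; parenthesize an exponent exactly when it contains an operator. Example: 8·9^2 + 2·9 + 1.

(0) 11|_3 = 3^2 + 2 ↦ 4^2 + 2|_4 = 18 ⇒ 17
(1) 17|_4 = 4^2 + 1 ↦ 5^2 + 1|_5 = 26 ⇒ 25
(2) 25|_5 = 5^2 ↦ 6^2|_6 = 36 ⇒ 35
(3) 35|_6 = 5·6 + 5 ↦ 5·7 + 5|_7 = 40 ⇒ 39
(4) 39|_7 = 5·7 + 4 ↦ 5·8 + 4|_8 = 44 ⇒ 43
(5) 43|_8 = 5·8 + 3 ↦ 5·9 + 3|_9 = 48 ⇒ 47
(6) 47|_9 = 5·9 + 2 ↦ 5·10 + 2|_10 = 52 ⇒ 51

5·9 + 2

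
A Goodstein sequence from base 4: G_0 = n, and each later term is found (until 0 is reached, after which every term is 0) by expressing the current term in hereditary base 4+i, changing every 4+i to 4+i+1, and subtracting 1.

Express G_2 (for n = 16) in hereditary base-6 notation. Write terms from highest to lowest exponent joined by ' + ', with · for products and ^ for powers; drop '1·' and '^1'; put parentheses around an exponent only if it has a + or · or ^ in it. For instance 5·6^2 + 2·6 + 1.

4·6 + 3

G_0 = 16. HB_4(16) = 4^2. Bump = 25. G_1 = 24.
G_1 = 24. HB_5(24) = 4·5 + 4. Bump = 28. G_2 = 27.
G_2 = 27. HB_6(27) = 4·6 + 3. Bump = 31. G_3 = 30.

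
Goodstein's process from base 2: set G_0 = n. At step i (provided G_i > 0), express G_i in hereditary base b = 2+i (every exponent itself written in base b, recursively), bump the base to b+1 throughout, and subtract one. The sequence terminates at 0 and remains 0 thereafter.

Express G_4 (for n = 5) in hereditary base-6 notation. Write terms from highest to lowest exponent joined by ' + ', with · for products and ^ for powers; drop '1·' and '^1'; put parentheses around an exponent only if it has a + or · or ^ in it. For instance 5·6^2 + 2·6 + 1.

G_0 = 5. HB_2(5) = 2^2 + 1. Bump = 28. G_1 = 27.
G_1 = 27. HB_3(27) = 3^3. Bump = 256. G_2 = 255.
G_2 = 255. HB_4(255) = 3·4^3 + 3·4^2 + 3·4 + 3. Bump = 468. G_3 = 467.
G_3 = 467. HB_5(467) = 3·5^3 + 3·5^2 + 3·5 + 2. Bump = 776. G_4 = 775.
G_4 = 775. HB_6(775) = 3·6^3 + 3·6^2 + 3·6 + 1. Bump = 1198. G_5 = 1197.

3·6^3 + 3·6^2 + 3·6 + 1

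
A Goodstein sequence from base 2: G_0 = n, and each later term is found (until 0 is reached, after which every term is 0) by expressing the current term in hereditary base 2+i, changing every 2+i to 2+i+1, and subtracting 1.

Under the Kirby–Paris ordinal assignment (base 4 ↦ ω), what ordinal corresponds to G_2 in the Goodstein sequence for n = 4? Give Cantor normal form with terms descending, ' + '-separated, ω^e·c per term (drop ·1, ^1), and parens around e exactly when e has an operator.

ω^2·2 + ω·2 + 1

i=0: 4 = 2^2 (b=2); 2→3: 3^3 = 27; 27−1 = 26
i=1: 26 = 2·3^2 + 2·3 + 2 (b=3); 3→4: 2·4^2 + 2·4 + 2 = 42; 42−1 = 41
i=2: 41 = 2·4^2 + 2·4 + 1 (b=4); 4→5: 2·5^2 + 2·5 + 1 = 61; 61−1 = 60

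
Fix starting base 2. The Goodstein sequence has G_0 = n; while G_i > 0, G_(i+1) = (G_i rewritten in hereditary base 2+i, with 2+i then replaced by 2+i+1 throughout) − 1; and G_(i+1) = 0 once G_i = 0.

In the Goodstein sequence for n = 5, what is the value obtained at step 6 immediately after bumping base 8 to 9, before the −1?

2455

base 2: 5 = 2^2 + 1; at 3: 3^3 + 1 = 28; next = 27
base 3: 27 = 3^3; at 4: 4^4 = 256; next = 255
base 4: 255 = 3·4^3 + 3·4^2 + 3·4 + 3; at 5: 3·5^3 + 3·5^2 + 3·5 + 3 = 468; next = 467
base 5: 467 = 3·5^3 + 3·5^2 + 3·5 + 2; at 6: 3·6^3 + 3·6^2 + 3·6 + 2 = 776; next = 775
base 6: 775 = 3·6^3 + 3·6^2 + 3·6 + 1; at 7: 3·7^3 + 3·7^2 + 3·7 + 1 = 1198; next = 1197
base 7: 1197 = 3·7^3 + 3·7^2 + 3·7; at 8: 3·8^3 + 3·8^2 + 3·8 = 1752; next = 1751
base 8: 1751 = 3·8^3 + 3·8^2 + 2·8 + 7; at 9: 3·9^3 + 3·9^2 + 2·9 + 7 = 2455; next = 2454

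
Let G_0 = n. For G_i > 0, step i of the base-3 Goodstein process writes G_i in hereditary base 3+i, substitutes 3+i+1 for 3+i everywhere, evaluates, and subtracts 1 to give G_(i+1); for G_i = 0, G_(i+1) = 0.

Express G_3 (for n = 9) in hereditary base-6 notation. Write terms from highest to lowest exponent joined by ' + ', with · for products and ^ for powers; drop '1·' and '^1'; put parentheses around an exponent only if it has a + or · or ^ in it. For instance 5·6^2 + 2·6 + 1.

step 0: 9 = 3^2; sub 4 for 3: 4^2; = 16; G_1 = 16−1 = 15
step 1: 15 = 3·4 + 3; sub 5 for 4: 3·5 + 3; = 18; G_2 = 18−1 = 17
step 2: 17 = 3·5 + 2; sub 6 for 5: 3·6 + 2; = 20; G_3 = 20−1 = 19
step 3: 19 = 3·6 + 1; sub 7 for 6: 3·7 + 1; = 22; G_4 = 22−1 = 21

3·6 + 1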